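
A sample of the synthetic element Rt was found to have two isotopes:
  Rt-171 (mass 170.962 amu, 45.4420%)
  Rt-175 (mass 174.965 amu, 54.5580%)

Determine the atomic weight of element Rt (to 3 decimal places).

173.146 amu

The abundance-weighted mean is 0.454420 × 170.962 + 0.545580 × 174.965
= 77.6886 + 95.4574 = 173.1460 amu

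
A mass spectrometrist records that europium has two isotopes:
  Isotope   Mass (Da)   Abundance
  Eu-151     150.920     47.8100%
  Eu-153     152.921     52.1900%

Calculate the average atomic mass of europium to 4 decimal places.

151.9643 Da

Average mass = Σ (abundance × isotope mass) = 0.478100 × 150.920 + 0.521900 × 152.921
= 72.15485 + 79.80947 = 151.96432 Da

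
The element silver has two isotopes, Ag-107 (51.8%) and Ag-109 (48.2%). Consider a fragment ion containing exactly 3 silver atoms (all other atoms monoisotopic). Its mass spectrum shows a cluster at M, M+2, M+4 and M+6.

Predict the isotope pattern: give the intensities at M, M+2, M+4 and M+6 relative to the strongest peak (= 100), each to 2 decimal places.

35.82 : 100.00 : 93.05 : 28.86

Expanding (0.518 + 0.482)^3:
P(M) = 0.518^3 = 0.138992
P(M+2) = 3 × 0.518^2 × 0.482^1 = 0.387997
P(M+4) = 3 × 0.518^1 × 0.482^2 = 0.361031
P(M+6) = 0.482^3 = 0.111980
The M+2 peak is largest (0.387997); scaling to 100 gives 35.82 : 100.00 : 93.05 : 28.86.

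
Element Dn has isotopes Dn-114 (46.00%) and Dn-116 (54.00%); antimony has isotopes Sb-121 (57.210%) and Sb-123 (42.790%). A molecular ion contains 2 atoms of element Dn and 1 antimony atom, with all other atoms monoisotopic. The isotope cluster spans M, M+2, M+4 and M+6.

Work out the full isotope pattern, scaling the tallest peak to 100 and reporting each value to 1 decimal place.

Element Dn pattern (n=2): 0.2116 : 0.4968 : 0.2916
Antimony pattern (n=1): 0.5721 : 0.4279
Convolve the two distributions (both contribute in 2-u steps):
  M: 0.2116×0.5721 = 0.121056
  M+2: 0.2116×0.4279 + 0.4968×0.5721 = 0.374763
  M+4: 0.4968×0.4279 + 0.2916×0.5721 = 0.379405
  M+6: 0.2916×0.4279 = 0.124776
Scale to base peak (0.379405) = 100: 31.9 : 98.8 : 100.0 : 32.9

31.9 : 98.8 : 100.0 : 32.9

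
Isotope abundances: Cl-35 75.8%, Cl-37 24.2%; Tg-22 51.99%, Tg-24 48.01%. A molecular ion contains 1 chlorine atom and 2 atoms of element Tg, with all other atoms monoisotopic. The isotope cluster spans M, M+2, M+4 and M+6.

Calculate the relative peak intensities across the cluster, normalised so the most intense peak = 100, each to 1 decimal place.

46.2 : 100.0 : 66.6 : 12.6

Chlorine pattern (n=1): 0.7580 : 0.2420
Element Tg pattern (n=2): 0.27029601 : 0.49920798 : 0.23049601
Convolve the two distributions (both contribute in 2-u steps):
  M: 0.7580×0.27029601 = 0.204884
  M+2: 0.7580×0.49920798 + 0.2420×0.27029601 = 0.443811
  M+4: 0.7580×0.23049601 + 0.2420×0.49920798 = 0.295524
  M+6: 0.2420×0.23049601 = 0.055780
Scale to base peak (0.443811) = 100: 46.2 : 100.0 : 66.6 : 12.6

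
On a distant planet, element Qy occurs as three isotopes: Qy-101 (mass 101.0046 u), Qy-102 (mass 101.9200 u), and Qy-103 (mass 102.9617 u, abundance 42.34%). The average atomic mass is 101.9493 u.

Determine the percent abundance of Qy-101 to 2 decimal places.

The remaining 57.66% is split between Qy-101 (fraction x) and Qy-102 (fraction 0.5766 − x).
Substituting: 101.0046x + 101.9200(0.5766 − x) = 58.35531622
(101.0046 − 101.9200)x = -0.41175578  ⇒  x = 0.44981, y = 0.12679
Qy-101: 44.98%, Qy-102: 12.68%.

44.98%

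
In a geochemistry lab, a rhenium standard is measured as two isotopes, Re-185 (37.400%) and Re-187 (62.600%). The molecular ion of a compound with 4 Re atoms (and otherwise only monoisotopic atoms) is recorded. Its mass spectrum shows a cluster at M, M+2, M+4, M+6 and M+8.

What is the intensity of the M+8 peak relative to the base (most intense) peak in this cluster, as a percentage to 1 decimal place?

41.8%

Term probabilities: M 0.0196, M+2 0.1310, M+4 0.3289, M+6 0.3670, M+8 0.1536. Base peak = M+6.
P(M+6) = C(4,3) × 0.37400^1 × 0.62600^3 = 4 × 0.3740 × 0.24531438 = 0.366990 (base)
P(M+8) = C(4,4) × 0.37400^0 × 0.62600^4 = 1 × 1.0000 × 0.1535668 = 0.153567
Relative intensity = 0.153567 / 0.366990 × 100 = 41.8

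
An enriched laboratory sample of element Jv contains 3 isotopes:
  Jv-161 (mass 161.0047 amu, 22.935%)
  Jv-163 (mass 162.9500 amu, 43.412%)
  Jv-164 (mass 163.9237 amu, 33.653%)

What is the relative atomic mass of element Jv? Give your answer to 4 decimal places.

162.8315 amu

Average mass = Σ (abundance × isotope mass) = 0.22935 × 161.0047 + 0.43412 × 162.9500 + 0.33653 × 163.9237
= 36.92643 + 70.73985 + 55.16524 = 162.83152 amu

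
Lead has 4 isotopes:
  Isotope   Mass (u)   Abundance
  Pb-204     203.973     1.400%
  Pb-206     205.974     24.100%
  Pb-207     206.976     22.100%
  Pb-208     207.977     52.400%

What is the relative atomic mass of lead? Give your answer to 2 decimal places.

Average mass = Σ (abundance × isotope mass) = 0.01400 × 203.973 + 0.24100 × 205.974 + 0.22100 × 206.976 + 0.52400 × 207.977
= 2.8556 + 49.6397 + 45.7417 + 108.9799 = 207.2169 u

207.22 u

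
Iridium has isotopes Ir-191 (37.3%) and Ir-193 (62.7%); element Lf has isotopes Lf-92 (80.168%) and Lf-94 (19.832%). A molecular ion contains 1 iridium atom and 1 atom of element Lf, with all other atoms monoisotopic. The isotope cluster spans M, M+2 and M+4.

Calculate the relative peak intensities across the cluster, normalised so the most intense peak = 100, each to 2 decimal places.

Iridium pattern (n=1): 0.3730 : 0.6270
Element Lf pattern (n=1): 0.80168 : 0.19832
Convolve the two distributions (both contribute in 2-u steps):
  M: 0.3730×0.80168 = 0.299027
  M+2: 0.3730×0.19832 + 0.6270×0.80168 = 0.576627
  M+4: 0.6270×0.19832 = 0.124347
Scale to base peak (0.576627) = 100: 51.86 : 100.00 : 21.56

51.86 : 100.00 : 21.56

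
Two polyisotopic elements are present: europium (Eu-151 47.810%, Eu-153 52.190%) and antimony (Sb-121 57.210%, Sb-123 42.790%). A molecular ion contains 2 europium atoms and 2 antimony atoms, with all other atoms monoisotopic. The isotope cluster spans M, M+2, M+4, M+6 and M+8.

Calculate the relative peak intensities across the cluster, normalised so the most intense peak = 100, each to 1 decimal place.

19.9 : 73.3 : 100.0 : 59.9 : 13.3

Europium pattern (n=2): 0.22857961 : 0.49904078 : 0.27237961
Antimony pattern (n=2): 0.32729841 : 0.48960318 : 0.18309841
Convolve the two distributions (both contribute in 2-u steps):
  M: 0.22857961×0.32729841 = 0.074814
  M+2: 0.22857961×0.48960318 + 0.49904078×0.32729841 = 0.275249
  M+4: 0.22857961×0.18309841 + 0.49904078×0.48960318 + 0.27237961×0.32729841 = 0.375334
  M+6: 0.49904078×0.18309841 + 0.27237961×0.48960318 = 0.224731
  M+8: 0.27237961×0.18309841 = 0.049872
Scale to base peak (0.375334) = 100: 19.9 : 73.3 : 100.0 : 59.9 : 13.3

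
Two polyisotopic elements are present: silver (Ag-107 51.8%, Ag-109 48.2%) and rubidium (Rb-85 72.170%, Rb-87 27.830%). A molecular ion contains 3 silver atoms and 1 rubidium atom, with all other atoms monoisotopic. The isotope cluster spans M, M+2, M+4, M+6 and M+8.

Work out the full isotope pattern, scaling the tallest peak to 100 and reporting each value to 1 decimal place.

27.2 : 86.5 : 100.0 : 49.2 : 8.5

Silver pattern (n=3): 0.13899183 : 0.3879965 : 0.3610315 : 0.11198017
Rubidium pattern (n=1): 0.7217 : 0.2783
Convolve the two distributions (both contribute in 2-u steps):
  M: 0.13899183×0.7217 = 0.100310
  M+2: 0.13899183×0.2783 + 0.3879965×0.7217 = 0.318699
  M+4: 0.3879965×0.2783 + 0.3610315×0.7217 = 0.368536
  M+6: 0.3610315×0.2783 + 0.11198017×0.7217 = 0.181291
  M+8: 0.11198017×0.2783 = 0.031164
Scale to base peak (0.368536) = 100: 27.2 : 86.5 : 100.0 : 49.2 : 8.5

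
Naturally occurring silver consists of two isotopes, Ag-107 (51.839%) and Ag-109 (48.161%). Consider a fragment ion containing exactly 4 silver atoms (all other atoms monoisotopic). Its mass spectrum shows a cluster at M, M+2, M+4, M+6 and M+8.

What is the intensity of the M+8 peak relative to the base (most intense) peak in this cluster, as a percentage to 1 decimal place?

14.4%

Binomial terms of (0.51839 + 0.48161)^4: M 0.0722, M+2 0.2684, M+4 0.3740, M+6 0.2316, M+8 0.0538 → M+4 is the base peak.
P(M+4) = C(4,2) × 0.51839^2 × 0.48161^2 = 6 × 0.26872819 × 0.23194819 = 0.373986 (base)
P(M+8) = C(4,4) × 0.51839^0 × 0.48161^4 = 1 × 1.0000 × 0.05379996 = 0.053800
Relative intensity = 0.053800 / 0.373986 × 100 = 14.4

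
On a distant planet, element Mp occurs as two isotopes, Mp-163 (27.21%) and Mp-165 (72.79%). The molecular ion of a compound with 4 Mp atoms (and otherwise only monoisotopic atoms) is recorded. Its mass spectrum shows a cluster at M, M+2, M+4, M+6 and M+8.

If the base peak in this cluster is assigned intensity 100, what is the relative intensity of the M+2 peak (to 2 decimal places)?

(0.2721 + 0.7279)^4 gives M 0.0055, M+2 0.0587, M+4 0.2354, M+6 0.4198, M+8 0.2807; the largest is M+6.
P(M+6) = C(4,3) × 0.2721^1 × 0.7279^3 = 4 × 0.2721 × 0.38566938 = 0.419763 (base)
P(M+2) = C(4,1) × 0.2721^3 × 0.7279^1 = 4 × 0.02014585 × 0.7279 = 0.058657
Relative intensity = 0.058657 / 0.419763 × 100 = 13.97

13.97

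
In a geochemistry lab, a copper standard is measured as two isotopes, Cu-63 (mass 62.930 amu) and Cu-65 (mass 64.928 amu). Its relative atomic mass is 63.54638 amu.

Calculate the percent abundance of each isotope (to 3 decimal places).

Writing the weighted mean with unknown fraction x of Cu-63:
62.930·x + 64.928·(1 − x) = 63.54638
(62.930 − 64.928)·x = 63.54638 − 64.928
x = -1.38162 / -1.998 = 0.69150 → 69.150% Cu-63, 30.850% Cu-65.

Cu-63: 69.150%, Cu-65: 30.850%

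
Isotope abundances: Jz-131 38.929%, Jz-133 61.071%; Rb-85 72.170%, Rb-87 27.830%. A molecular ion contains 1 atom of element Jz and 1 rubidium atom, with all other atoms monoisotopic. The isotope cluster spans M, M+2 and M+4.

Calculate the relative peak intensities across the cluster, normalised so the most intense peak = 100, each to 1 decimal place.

51.2 : 100.0 : 31.0

Element Jz pattern (n=1): 0.38929 : 0.61071
Rubidium pattern (n=1): 0.7217 : 0.2783
Convolve the two distributions (both contribute in 2-u steps):
  M: 0.38929×0.7217 = 0.280951
  M+2: 0.38929×0.2783 + 0.61071×0.7217 = 0.549089
  M+4: 0.61071×0.2783 = 0.169961
Scale to base peak (0.549089) = 100: 51.2 : 100.0 : 31.0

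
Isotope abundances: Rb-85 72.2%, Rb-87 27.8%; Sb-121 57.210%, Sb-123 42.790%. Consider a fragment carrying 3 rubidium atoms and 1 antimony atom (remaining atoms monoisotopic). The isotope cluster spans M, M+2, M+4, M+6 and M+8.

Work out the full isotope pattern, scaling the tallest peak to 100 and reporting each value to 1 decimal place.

Rubidium pattern (n=3): 0.37636705 : 0.43475086 : 0.16739714 : 0.02148495
Antimony pattern (n=1): 0.5721 : 0.4279
Convolve the two distributions (both contribute in 2-u steps):
  M: 0.37636705×0.5721 = 0.215320
  M+2: 0.37636705×0.4279 + 0.43475086×0.5721 = 0.409768
  M+4: 0.43475086×0.4279 + 0.16739714×0.5721 = 0.281798
  M+6: 0.16739714×0.4279 + 0.02148495×0.5721 = 0.083921
  M+8: 0.02148495×0.4279 = 0.009193
Scale to base peak (0.409768) = 100: 52.5 : 100.0 : 68.8 : 20.5 : 2.2

52.5 : 100.0 : 68.8 : 20.5 : 2.2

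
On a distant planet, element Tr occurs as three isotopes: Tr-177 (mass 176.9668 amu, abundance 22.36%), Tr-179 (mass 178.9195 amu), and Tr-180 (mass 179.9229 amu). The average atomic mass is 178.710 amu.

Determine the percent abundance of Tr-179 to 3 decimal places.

55.005%

Let x and y be the fractions of Tr-179 and Tr-180. Then x + y = 1 − 0.2236 = 0.7764 and 178.9195x + 179.9229y = 178.710 − 0.2236×176.9668 = 139.14022352.
Substituting: 178.9195x + 179.9229(0.7764 − x) = 139.14022352
(178.9195 − 179.9229)x = -0.55191604  ⇒  x = 0.55005, y = 0.22635
Tr-179: 55.005%, Tr-180: 22.635%.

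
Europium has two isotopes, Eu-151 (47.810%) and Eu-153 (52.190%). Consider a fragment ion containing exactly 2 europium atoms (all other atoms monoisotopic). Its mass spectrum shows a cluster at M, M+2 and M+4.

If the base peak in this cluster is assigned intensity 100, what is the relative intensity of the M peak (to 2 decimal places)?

45.80

Term probabilities: M 0.2286, M+2 0.4990, M+4 0.2724. Base peak = M+2.
P(M+2) = C(2,1) × 0.47810^1 × 0.52190^1 = 2 × 0.4781 × 0.5219 = 0.499041 (base)
P(M) = C(2,0) × 0.47810^2 × 0.52190^0 = 1 × 0.22857961 × 1.0000 = 0.228580
Relative intensity = 0.228580 / 0.499041 × 100 = 45.80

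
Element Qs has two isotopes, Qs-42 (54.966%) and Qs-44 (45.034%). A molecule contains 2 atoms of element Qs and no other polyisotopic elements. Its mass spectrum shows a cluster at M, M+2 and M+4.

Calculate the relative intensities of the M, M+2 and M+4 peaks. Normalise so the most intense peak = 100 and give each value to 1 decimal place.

Each Qs atom is independently Qs-42 (p = 0.54966) or Qs-44 (q = 0.45034); the cluster is the binomial expansion (p + q)^2.
P(M) = 0.54966^2 = 0.302126
P(M+2) = 2 × 0.54966^1 × 0.45034^1 = 0.495068
P(M+4) = 0.45034^2 = 0.202806
The M+2 peak is largest (0.495068); scaling to 100 gives 61.0 : 100.0 : 41.0.

61.0 : 100.0 : 41.0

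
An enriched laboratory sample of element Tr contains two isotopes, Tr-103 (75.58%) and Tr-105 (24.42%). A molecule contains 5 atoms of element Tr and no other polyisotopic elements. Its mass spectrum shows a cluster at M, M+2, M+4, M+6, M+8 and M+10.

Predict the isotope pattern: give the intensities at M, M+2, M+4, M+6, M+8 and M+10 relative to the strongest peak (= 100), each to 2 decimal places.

The 5 Tr atoms are independent, so intensities follow the terms of (0.7558 + 0.2442)^5.
P(M) = 0.7558^5 = 0.246623
P(M+2) = 5 × 0.7558^4 × 0.2442^1 = 0.398422
P(M+4) = 10 × 0.7558^3 × 0.2442^2 = 0.257461
P(M+6) = 10 × 0.7558^2 × 0.2442^3 = 0.083186
P(M+8) = 5 × 0.7558^1 × 0.2442^4 = 0.013439
P(M+10) = 0.2442^5 = 0.000868
The M+2 peak is largest (0.398422); scaling to 100 gives 61.90 : 100.00 : 64.62 : 20.88 : 3.37 : 0.22.

61.90 : 100.00 : 64.62 : 20.88 : 3.37 : 0.22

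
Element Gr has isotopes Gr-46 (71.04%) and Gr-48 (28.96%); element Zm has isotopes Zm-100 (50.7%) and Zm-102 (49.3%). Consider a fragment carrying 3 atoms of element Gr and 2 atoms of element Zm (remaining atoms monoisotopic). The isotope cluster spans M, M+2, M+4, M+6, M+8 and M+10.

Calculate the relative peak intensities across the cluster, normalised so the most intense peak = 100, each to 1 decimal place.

Element Gr pattern (n=3): 0.35851626 : 0.4384557 : 0.17873982 : 0.02428822
Element Zm pattern (n=2): 0.257049 : 0.499902 : 0.243049
Convolve the two distributions (both contribute in 2-u steps):
  M: 0.35851626×0.257049 = 0.092156
  M+2: 0.35851626×0.499902 + 0.4384557×0.257049 = 0.291928
  M+4: 0.35851626×0.243049 + 0.4384557×0.499902 + 0.17873982×0.257049 = 0.352267
  M+6: 0.4384557×0.243049 + 0.17873982×0.499902 + 0.02428822×0.257049 = 0.202162
  M+8: 0.17873982×0.243049 + 0.02428822×0.499902 = 0.055584
  M+10: 0.02428822×0.243049 = 0.005903
Scale to base peak (0.352267) = 100: 26.2 : 82.9 : 100.0 : 57.4 : 15.8 : 1.7

26.2 : 82.9 : 100.0 : 57.4 : 15.8 : 1.7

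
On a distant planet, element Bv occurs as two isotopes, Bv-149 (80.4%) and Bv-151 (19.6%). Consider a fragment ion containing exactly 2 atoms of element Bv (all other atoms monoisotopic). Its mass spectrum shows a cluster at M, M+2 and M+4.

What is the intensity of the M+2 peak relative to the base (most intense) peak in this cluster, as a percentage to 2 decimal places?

48.76%

(0.804 + 0.196)^2 gives M 0.6464, M+2 0.3152, M+4 0.0384; the largest is M.
P(M) = C(2,0) × 0.804^2 × 0.196^0 = 1 × 0.646416 × 1.0000 = 0.646416 (base)
P(M+2) = C(2,1) × 0.804^1 × 0.196^1 = 2 × 0.8040 × 0.1960 = 0.315168
Relative intensity = 0.315168 / 0.646416 × 100 = 48.76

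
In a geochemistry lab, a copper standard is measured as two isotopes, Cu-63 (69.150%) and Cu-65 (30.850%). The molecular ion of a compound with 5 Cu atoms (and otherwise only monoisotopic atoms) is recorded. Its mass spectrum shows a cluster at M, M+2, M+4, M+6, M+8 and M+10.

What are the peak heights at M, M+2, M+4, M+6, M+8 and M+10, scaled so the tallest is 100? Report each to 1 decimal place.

Each Cu atom is independently Cu-63 (p = 0.69150) or Cu-65 (q = 0.30850); the cluster is the binomial expansion (p + q)^5.
P(M) = 0.69150^5 = 0.158111
P(M+2) = 5 × 0.69150^4 × 0.30850^1 = 0.352691
P(M+4) = 10 × 0.69150^3 × 0.30850^2 = 0.314693
P(M+6) = 10 × 0.69150^2 × 0.30850^3 = 0.140394
P(M+8) = 5 × 0.69150^1 × 0.30850^4 = 0.031317
P(M+10) = 0.30850^5 = 0.002794
The M+2 peak is largest (0.352691); scaling to 100 gives 44.8 : 100.0 : 89.2 : 39.8 : 8.9 : 0.8.

44.8 : 100.0 : 89.2 : 39.8 : 8.9 : 0.8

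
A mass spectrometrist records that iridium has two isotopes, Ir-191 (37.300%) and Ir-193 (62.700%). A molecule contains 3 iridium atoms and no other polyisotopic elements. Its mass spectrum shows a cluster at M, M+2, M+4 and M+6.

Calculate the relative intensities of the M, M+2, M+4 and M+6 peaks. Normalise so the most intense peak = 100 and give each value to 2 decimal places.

Expanding (0.37300 + 0.62700)^3:
P(M) = 0.37300^3 = 0.051895
P(M+2) = 3 × 0.37300^2 × 0.62700^1 = 0.261702
P(M+4) = 3 × 0.37300^1 × 0.62700^2 = 0.439911
P(M+6) = 0.62700^3 = 0.246492
The M+4 peak is largest (0.439911); scaling to 100 gives 11.80 : 59.49 : 100.00 : 56.03.

11.80 : 59.49 : 100.00 : 56.03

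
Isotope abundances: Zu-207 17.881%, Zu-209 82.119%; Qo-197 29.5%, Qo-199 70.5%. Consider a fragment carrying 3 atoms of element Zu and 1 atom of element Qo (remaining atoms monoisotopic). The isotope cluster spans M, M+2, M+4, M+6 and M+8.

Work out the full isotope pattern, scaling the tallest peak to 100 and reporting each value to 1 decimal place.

Element Zu pattern (n=3): 0.0057171 : 0.07876776 : 0.36174319 : 0.55377195
Element Qo pattern (n=1): 0.2950 : 0.7050
Convolve the two distributions (both contribute in 2-u steps):
  M: 0.0057171×0.2950 = 0.001687
  M+2: 0.0057171×0.7050 + 0.07876776×0.2950 = 0.027267
  M+4: 0.07876776×0.7050 + 0.36174319×0.2950 = 0.162246
  M+6: 0.36174319×0.7050 + 0.55377195×0.2950 = 0.418392
  M+8: 0.55377195×0.7050 = 0.390409
Scale to base peak (0.418392) = 100: 0.4 : 6.5 : 38.8 : 100.0 : 93.3

0.4 : 6.5 : 38.8 : 100.0 : 93.3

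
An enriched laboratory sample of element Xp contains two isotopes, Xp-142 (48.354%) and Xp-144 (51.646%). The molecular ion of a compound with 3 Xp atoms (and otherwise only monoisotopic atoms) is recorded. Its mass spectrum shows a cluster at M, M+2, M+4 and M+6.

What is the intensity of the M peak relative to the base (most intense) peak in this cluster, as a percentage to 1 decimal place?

29.2%

Term probabilities: M 0.1131, M+2 0.3623, M+4 0.3869, M+6 0.1378. Base peak = M+4.
P(M+4) = C(3,2) × 0.48354^1 × 0.51646^2 = 3 × 0.48354 × 0.26673093 = 0.386925 (base)
P(M) = C(3,0) × 0.48354^3 × 0.51646^0 = 1 × 0.11305694 × 1.0000 = 0.113057
Relative intensity = 0.113057 / 0.386925 × 100 = 29.2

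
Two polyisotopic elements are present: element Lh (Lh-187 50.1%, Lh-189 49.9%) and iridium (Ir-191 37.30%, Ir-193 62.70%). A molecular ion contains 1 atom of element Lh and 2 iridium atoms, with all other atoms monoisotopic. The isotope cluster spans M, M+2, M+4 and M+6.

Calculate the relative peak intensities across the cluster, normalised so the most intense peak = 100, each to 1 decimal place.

16.2 : 70.6 : 100.0 : 45.6

Element Lh pattern (n=1): 0.5010 : 0.4990
Iridium pattern (n=2): 0.139129 : 0.467742 : 0.393129
Convolve the two distributions (both contribute in 2-u steps):
  M: 0.5010×0.139129 = 0.069704
  M+2: 0.5010×0.467742 + 0.4990×0.139129 = 0.303764
  M+4: 0.5010×0.393129 + 0.4990×0.467742 = 0.430361
  M+6: 0.4990×0.393129 = 0.196171
Scale to base peak (0.430361) = 100: 16.2 : 70.6 : 100.0 : 45.6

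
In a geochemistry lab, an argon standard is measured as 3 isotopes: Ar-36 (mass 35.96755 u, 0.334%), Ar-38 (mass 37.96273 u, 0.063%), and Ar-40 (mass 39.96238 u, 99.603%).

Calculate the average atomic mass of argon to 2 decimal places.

39.95 u

The abundance-weighted mean is 0.00334 × 35.96755 + 0.00063 × 37.96273 + 0.99603 × 39.96238
= 0.120132 + 0.023917 + 39.803729 = 39.947778 u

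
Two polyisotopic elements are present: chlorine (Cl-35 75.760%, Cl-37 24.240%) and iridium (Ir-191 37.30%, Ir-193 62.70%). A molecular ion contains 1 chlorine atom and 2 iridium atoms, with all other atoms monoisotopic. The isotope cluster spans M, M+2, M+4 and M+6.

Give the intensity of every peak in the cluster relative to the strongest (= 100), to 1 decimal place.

25.6 : 94.4 : 100.0 : 23.2

Chlorine pattern (n=1): 0.7576 : 0.2424
Iridium pattern (n=2): 0.139129 : 0.467742 : 0.393129
Convolve the two distributions (both contribute in 2-u steps):
  M: 0.7576×0.139129 = 0.105404
  M+2: 0.7576×0.467742 + 0.2424×0.139129 = 0.388086
  M+4: 0.7576×0.393129 + 0.2424×0.467742 = 0.411215
  M+6: 0.2424×0.393129 = 0.095294
Scale to base peak (0.411215) = 100: 25.6 : 94.4 : 100.0 : 23.2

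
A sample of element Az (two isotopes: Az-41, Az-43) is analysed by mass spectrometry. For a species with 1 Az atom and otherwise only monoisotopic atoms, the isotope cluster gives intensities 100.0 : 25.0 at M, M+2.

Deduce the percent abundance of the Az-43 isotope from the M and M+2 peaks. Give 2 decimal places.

20.00%

If p is the fraction of Az that is Az-41, then I(M+2)/I(M) = [C(1,1)·p^0·(1−p)] / p^1 = 1·(1−p)/p = 25.0/100.0 = 0.2500
(1−p)/p = 0.2500/1 = 0.2500  ⇒  p = 1/(1 + 0.2500) = 0.8000
Az-41: 80.00%, Az-43: 20.00%.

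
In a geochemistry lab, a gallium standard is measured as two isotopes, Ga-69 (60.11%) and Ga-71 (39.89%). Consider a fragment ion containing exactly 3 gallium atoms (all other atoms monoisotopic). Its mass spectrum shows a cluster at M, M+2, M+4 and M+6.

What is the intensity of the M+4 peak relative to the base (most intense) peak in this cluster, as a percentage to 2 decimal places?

Term probabilities: M 0.2172, M+2 0.4324, M+4 0.2869, M+6 0.0635. Base peak = M+2.
P(M+2) = C(3,1) × 0.6011^2 × 0.3989^1 = 3 × 0.36132121 × 0.3989 = 0.432393 (base)
P(M+4) = C(3,2) × 0.6011^1 × 0.3989^2 = 3 × 0.6011 × 0.15912121 = 0.286943
Relative intensity = 0.286943 / 0.432393 × 100 = 66.36

66.36%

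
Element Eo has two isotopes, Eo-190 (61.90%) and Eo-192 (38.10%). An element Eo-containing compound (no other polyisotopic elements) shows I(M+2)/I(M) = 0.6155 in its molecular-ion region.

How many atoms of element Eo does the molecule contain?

1

With n Eo atoms, P(M+2)/P(M) = C(n,1)·p^(n−1)q / p^n = n·q/p = n · 0.3810/0.6190.
n = 0.6155 × 0.6190/0.3810 = 1.00 ≈ 1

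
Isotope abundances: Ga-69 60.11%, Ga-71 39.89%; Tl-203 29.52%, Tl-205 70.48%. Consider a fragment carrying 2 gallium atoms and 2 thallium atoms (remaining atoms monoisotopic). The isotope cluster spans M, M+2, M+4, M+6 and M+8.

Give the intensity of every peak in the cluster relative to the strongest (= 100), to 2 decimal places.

Gallium pattern (n=2): 0.36132121 : 0.47955758 : 0.15912121
Thallium pattern (n=2): 0.08714304 : 0.41611392 : 0.49674304
Convolve the two distributions (both contribute in 2-u steps):
  M: 0.36132121×0.08714304 = 0.031487
  M+2: 0.36132121×0.41611392 + 0.47955758×0.08714304 = 0.192141
  M+4: 0.36132121×0.49674304 + 0.47955758×0.41611392 + 0.15912121×0.08714304 = 0.392901
  M+6: 0.47955758×0.49674304 + 0.15912121×0.41611392 = 0.304429
  M+8: 0.15912121×0.49674304 = 0.079042
Scale to base peak (0.392901) = 100: 8.01 : 48.90 : 100.00 : 77.48 : 20.12

8.01 : 48.90 : 100.00 : 77.48 : 20.12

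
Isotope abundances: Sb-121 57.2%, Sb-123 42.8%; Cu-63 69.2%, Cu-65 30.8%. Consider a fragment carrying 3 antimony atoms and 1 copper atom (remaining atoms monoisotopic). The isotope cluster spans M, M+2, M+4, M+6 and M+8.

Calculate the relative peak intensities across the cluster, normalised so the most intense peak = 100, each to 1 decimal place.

37.2 : 100.0 : 99.6 : 43.4 : 6.9

Antimony pattern (n=3): 0.18714925 : 0.42010426 : 0.31434374 : 0.07840275
Copper pattern (n=1): 0.6920 : 0.3080
Convolve the two distributions (both contribute in 2-u steps):
  M: 0.18714925×0.6920 = 0.129507
  M+2: 0.18714925×0.3080 + 0.42010426×0.6920 = 0.348354
  M+4: 0.42010426×0.3080 + 0.31434374×0.6920 = 0.346918
  M+6: 0.31434374×0.3080 + 0.07840275×0.6920 = 0.151073
  M+8: 0.07840275×0.3080 = 0.024148
Scale to base peak (0.348354) = 100: 37.2 : 100.0 : 99.6 : 43.4 : 6.9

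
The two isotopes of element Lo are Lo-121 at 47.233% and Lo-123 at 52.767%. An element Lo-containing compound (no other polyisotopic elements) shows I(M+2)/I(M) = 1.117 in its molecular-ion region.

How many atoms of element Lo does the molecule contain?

With n Lo atoms, P(M+2)/P(M) = C(n,1)·p^(n−1)q / p^n = n·q/p = n · 0.52767/0.47233.
n = 1.117 × 0.47233/0.52767 = 1.00 ≈ 1

1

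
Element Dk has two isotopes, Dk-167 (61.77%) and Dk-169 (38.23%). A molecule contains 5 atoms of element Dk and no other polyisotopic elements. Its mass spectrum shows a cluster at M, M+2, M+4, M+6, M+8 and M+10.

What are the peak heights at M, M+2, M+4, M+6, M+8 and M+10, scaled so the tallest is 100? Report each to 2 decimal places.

Expanding (0.6177 + 0.3823)^5:
P(M) = 0.6177^5 = 0.089927
P(M+2) = 5 × 0.6177^4 × 0.3823^1 = 0.278282
P(M+4) = 10 × 0.6177^3 × 0.3823^2 = 0.344462
P(M+6) = 10 × 0.6177^2 × 0.3823^3 = 0.213191
P(M+8) = 5 × 0.6177^1 × 0.3823^4 = 0.065973
P(M+10) = 0.3823^5 = 0.008166
The M+4 peak is largest (0.344462); scaling to 100 gives 26.11 : 80.79 : 100.00 : 61.89 : 19.15 : 2.37.

26.11 : 80.79 : 100.00 : 61.89 : 19.15 : 2.37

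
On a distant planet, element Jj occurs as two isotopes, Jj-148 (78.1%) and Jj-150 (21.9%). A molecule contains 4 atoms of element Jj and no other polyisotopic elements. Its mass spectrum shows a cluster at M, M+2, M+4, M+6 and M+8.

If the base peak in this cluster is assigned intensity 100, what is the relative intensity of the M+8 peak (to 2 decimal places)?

Term probabilities: M 0.3721, M+2 0.4173, M+4 0.1755, M+6 0.0328, M+8 0.0023. Base peak = M+2.
P(M+2) = C(4,1) × 0.781^3 × 0.219^1 = 4 × 0.47637954 × 0.2190 = 0.417308 (base)
P(M+8) = C(4,4) × 0.781^0 × 0.219^4 = 1 × 1.0000 × 0.00230026 = 0.002300
Relative intensity = 0.002300 / 0.417308 × 100 = 0.55

0.55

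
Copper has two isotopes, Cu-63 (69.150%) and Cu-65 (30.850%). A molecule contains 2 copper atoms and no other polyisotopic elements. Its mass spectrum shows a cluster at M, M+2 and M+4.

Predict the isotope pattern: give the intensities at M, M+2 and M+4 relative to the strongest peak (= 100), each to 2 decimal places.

100.00 : 89.23 : 19.90

Each Cu atom is independently Cu-63 (p = 0.69150) or Cu-65 (q = 0.30850); the cluster is the binomial expansion (p + q)^2.
P(M) = 0.69150^2 = 0.478172
P(M+2) = 2 × 0.69150^1 × 0.30850^1 = 0.426656
P(M+4) = 0.30850^2 = 0.095172
The M peak is largest (0.478172); scaling to 100 gives 100.00 : 89.23 : 19.90.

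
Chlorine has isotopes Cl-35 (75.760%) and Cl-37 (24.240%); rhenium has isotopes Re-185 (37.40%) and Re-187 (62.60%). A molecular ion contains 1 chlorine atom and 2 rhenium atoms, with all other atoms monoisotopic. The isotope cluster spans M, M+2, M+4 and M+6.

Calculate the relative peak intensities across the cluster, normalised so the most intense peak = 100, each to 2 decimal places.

Chlorine pattern (n=1): 0.7576 : 0.2424
Rhenium pattern (n=2): 0.139876 : 0.468248 : 0.391876
Convolve the two distributions (both contribute in 2-u steps):
  M: 0.7576×0.139876 = 0.105970
  M+2: 0.7576×0.468248 + 0.2424×0.139876 = 0.388651
  M+4: 0.7576×0.391876 + 0.2424×0.468248 = 0.410389
  M+6: 0.2424×0.391876 = 0.094991
Scale to base peak (0.410389) = 100: 25.82 : 94.70 : 100.00 : 23.15

25.82 : 94.70 : 100.00 : 23.15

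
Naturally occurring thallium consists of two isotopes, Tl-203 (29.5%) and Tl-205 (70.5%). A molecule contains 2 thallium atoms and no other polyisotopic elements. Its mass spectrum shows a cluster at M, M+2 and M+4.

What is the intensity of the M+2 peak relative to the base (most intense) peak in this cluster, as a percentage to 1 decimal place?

Binomial terms of (0.295 + 0.705)^2: M 0.0870, M+2 0.4160, M+4 0.4970 → M+4 is the base peak.
P(M+4) = C(2,2) × 0.295^0 × 0.705^2 = 1 × 1.0000 × 0.497025 = 0.497025 (base)
P(M+2) = C(2,1) × 0.295^1 × 0.705^1 = 2 × 0.2950 × 0.7050 = 0.415950
Relative intensity = 0.415950 / 0.497025 × 100 = 83.7

83.7%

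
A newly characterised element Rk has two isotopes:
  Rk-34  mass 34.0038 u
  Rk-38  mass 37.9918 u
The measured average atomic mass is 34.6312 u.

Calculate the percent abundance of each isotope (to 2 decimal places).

Rk-34: 84.27%, Rk-38: 15.73%

With x = fraction of Rk-34 (so Rk-38 is 1 − x):
34.0038·x + 37.9918·(1 − x) = 34.6312
(34.0038 − 37.9918)·x = 34.6312 − 37.9918
x = -3.3606 / -3.9880 = 0.84268 → 84.27% Rk-34, 15.73% Rk-38.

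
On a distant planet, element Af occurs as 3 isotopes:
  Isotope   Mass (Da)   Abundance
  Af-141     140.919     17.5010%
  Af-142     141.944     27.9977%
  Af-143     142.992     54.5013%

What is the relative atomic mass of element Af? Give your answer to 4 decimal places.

Ar = Σ fᵢ·mᵢ = 0.175010 × 140.919 + 0.279977 × 141.944 + 0.545013 × 142.992
= 24.66223 + 39.74106 + 77.93250 = 142.33579 Da

142.3358 Da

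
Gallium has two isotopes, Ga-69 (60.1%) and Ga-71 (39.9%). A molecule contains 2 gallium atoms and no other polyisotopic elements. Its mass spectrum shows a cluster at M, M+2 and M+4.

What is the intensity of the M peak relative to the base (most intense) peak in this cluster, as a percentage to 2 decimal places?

75.31%

(0.601 + 0.399)^2 gives M 0.3612, M+2 0.4796, M+4 0.1592; the largest is M+2.
P(M+2) = C(2,1) × 0.601^1 × 0.399^1 = 2 × 0.6010 × 0.3990 = 0.479598 (base)
P(M) = C(2,0) × 0.601^2 × 0.399^0 = 1 × 0.361201 × 1.0000 = 0.361201
Relative intensity = 0.361201 / 0.479598 × 100 = 75.31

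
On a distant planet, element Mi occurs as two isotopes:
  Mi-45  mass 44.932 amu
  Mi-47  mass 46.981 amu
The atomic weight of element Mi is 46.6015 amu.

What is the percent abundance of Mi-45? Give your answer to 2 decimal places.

18.52%

With x = fraction of Mi-45 (so Mi-47 is 1 − x):
44.932·x + 46.981·(1 − x) = 46.6015
(44.932 − 46.981)·x = 46.6015 − 46.981
x = -0.3795 / -2.049 = 0.18521 → 18.52% Mi-45, 81.48% Mi-47.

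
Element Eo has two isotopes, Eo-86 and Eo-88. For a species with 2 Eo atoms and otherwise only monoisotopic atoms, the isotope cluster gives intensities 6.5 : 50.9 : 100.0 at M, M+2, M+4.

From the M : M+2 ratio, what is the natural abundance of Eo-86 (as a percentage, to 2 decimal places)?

If p is the fraction of Eo that is Eo-86, then I(M+2)/I(M) = [C(2,1)·p^1·(1−p)] / p^2 = 2·(1−p)/p = 50.9/6.5 = 7.8308
(1−p)/p = 7.8308/2 = 3.9154  ⇒  p = 1/(1 + 3.9154) = 0.2034
Eo-86: 20.34%, Eo-88: 79.66%.

20.34%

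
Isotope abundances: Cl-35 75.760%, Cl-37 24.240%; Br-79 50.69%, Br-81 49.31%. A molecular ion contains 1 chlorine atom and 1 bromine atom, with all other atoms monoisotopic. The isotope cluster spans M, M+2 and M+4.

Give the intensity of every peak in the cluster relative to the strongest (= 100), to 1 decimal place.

Chlorine pattern (n=1): 0.7576 : 0.2424
Bromine pattern (n=1): 0.5069 : 0.4931
Convolve the two distributions (both contribute in 2-u steps):
  M: 0.7576×0.5069 = 0.384027
  M+2: 0.7576×0.4931 + 0.2424×0.5069 = 0.496445
  M+4: 0.2424×0.4931 = 0.119527
Scale to base peak (0.496445) = 100: 77.4 : 100.0 : 24.1

77.4 : 100.0 : 24.1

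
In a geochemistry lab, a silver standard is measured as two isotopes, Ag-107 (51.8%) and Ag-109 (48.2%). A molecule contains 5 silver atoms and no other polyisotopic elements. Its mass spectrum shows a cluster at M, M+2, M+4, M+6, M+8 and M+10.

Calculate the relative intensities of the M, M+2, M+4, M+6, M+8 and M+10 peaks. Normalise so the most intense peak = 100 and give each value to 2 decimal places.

The 5 Ag atoms are independent, so intensities follow the terms of (0.518 + 0.482)^5.
P(M) = 0.518^5 = 0.037295
P(M+2) = 5 × 0.518^4 × 0.482^1 = 0.173515
P(M+4) = 10 × 0.518^3 × 0.482^2 = 0.322911
P(M+6) = 10 × 0.518^2 × 0.482^3 = 0.300470
P(M+8) = 5 × 0.518^1 × 0.482^4 = 0.139794
P(M+10) = 0.482^5 = 0.026016
The M+4 peak is largest (0.322911); scaling to 100 gives 11.55 : 53.73 : 100.00 : 93.05 : 43.29 : 8.06.

11.55 : 53.73 : 100.00 : 93.05 : 43.29 : 8.06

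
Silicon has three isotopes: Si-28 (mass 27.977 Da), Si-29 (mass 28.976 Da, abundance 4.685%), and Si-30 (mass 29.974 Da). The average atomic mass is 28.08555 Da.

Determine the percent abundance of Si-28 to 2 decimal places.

92.22%

Let x and y be the fractions of Si-28 and Si-30. Then x + y = 1 − 0.04685 = 0.95315 and 27.977x + 29.974y = 28.08555 − 0.04685×28.976 = 26.7280244.
Substituting: 27.977x + 29.974(0.95315 − x) = 26.7280244
(27.977 − 29.974)x = -1.8416937  ⇒  x = 0.92223, y = 0.03092
Si-28: 92.22%, Si-30: 3.09%.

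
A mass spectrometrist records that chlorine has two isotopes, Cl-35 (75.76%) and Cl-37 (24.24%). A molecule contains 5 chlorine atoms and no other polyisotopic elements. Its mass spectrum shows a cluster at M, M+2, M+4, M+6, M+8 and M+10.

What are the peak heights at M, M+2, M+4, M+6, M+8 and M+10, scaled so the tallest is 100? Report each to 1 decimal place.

Expanding (0.7576 + 0.2424)^5:
P(M) = 0.7576^5 = 0.249574
P(M+2) = 5 × 0.7576^4 × 0.2424^1 = 0.399266
P(M+4) = 10 × 0.7576^3 × 0.2424^2 = 0.255497
P(M+6) = 10 × 0.7576^2 × 0.2424^3 = 0.081748
P(M+8) = 5 × 0.7576^1 × 0.2424^4 = 0.013078
P(M+10) = 0.2424^5 = 0.000837
The M+2 peak is largest (0.399266); scaling to 100 gives 62.5 : 100.0 : 64.0 : 20.5 : 3.3 : 0.2.

62.5 : 100.0 : 64.0 : 20.5 : 3.3 : 0.2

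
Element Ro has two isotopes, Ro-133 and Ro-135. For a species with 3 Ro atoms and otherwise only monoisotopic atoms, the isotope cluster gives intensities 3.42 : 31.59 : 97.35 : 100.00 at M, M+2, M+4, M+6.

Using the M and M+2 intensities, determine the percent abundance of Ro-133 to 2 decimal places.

Write p for the Ro-133 fraction. I(M+2)/I(M) = [C(3,1)·p^2·(1−p)] / p^3 = 3·(1−p)/p = 31.59/3.42 = 9.2368
(1−p)/p = 9.2368/3 = 3.0789  ⇒  p = 1/(1 + 3.0789) = 0.2452
Ro-133: 24.52%, Ro-135: 75.48%.

24.52%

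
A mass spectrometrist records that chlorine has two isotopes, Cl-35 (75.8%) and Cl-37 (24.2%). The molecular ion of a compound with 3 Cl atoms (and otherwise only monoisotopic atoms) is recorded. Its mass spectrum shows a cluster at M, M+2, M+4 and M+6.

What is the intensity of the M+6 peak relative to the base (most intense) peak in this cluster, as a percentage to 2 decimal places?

(0.758 + 0.242)^3 gives M 0.4355, M+2 0.4171, M+4 0.1332, M+6 0.0142; the largest is M.
P(M) = C(3,0) × 0.758^3 × 0.242^0 = 1 × 0.43551951 × 1.0000 = 0.435520 (base)
P(M+6) = C(3,3) × 0.758^0 × 0.242^3 = 1 × 1.0000 × 0.01417249 = 0.014172
Relative intensity = 0.014172 / 0.435520 × 100 = 3.25

3.25%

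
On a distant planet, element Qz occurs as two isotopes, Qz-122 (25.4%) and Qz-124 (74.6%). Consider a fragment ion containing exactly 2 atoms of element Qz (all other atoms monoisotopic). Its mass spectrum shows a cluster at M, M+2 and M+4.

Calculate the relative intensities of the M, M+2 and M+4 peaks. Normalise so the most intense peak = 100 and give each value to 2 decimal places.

The 2 Qz atoms are independent, so intensities follow the terms of (0.254 + 0.746)^2.
P(M) = 0.254^2 = 0.064516
P(M+2) = 2 × 0.254^1 × 0.746^1 = 0.378968
P(M+4) = 0.746^2 = 0.556516
The M+4 peak is largest (0.556516); scaling to 100 gives 11.59 : 68.10 : 100.00.

11.59 : 68.10 : 100.00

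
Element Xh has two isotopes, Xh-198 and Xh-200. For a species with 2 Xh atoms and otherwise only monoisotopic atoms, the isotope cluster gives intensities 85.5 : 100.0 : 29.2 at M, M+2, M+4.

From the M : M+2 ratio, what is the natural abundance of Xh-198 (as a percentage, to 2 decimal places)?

63.10%

Let p = fractional abundance of Xh-198. I(M+2)/I(M) = [C(2,1)·p^1·(1−p)] / p^2 = 2·(1−p)/p = 100.0/85.5 = 1.1696
(1−p)/p = 1.1696/2 = 0.5848  ⇒  p = 1/(1 + 0.5848) = 0.6310
Xh-198: 63.10%, Xh-200: 36.90%.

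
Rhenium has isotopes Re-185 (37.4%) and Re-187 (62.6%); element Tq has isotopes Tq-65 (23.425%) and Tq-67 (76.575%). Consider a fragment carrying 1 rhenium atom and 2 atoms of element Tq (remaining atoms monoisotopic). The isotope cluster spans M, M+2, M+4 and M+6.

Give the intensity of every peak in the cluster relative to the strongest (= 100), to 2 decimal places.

Rhenium pattern (n=1): 0.3740 : 0.6260
Element Tq pattern (n=2): 0.05487306 : 0.35875387 : 0.58637306
Convolve the two distributions (both contribute in 2-u steps):
  M: 0.3740×0.05487306 = 0.020523
  M+2: 0.3740×0.35875387 + 0.6260×0.05487306 = 0.168524
  M+4: 0.3740×0.58637306 + 0.6260×0.35875387 = 0.443883
  M+6: 0.6260×0.58637306 = 0.367070
Scale to base peak (0.443883) = 100: 4.62 : 37.97 : 100.00 : 82.70

4.62 : 37.97 : 100.00 : 82.70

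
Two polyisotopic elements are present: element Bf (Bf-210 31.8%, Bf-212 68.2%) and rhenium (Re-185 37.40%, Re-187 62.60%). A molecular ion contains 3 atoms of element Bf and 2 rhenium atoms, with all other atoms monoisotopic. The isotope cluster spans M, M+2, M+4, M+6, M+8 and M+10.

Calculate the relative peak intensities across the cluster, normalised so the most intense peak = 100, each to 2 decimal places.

1.35 : 13.20 : 51.48 : 100.00 : 96.76 : 37.30

Element Bf pattern (n=3): 0.03215743 : 0.2068997 : 0.4437283 : 0.31721457
Rhenium pattern (n=2): 0.139876 : 0.468248 : 0.391876
Convolve the two distributions (both contribute in 2-u steps):
  M: 0.03215743×0.139876 = 0.004498
  M+2: 0.03215743×0.468248 + 0.2068997×0.139876 = 0.043998
  M+4: 0.03215743×0.391876 + 0.2068997×0.468248 + 0.4437283×0.139876 = 0.171549
  M+6: 0.2068997×0.391876 + 0.4437283×0.468248 + 0.31721457×0.139876 = 0.333225
  M+8: 0.4437283×0.391876 + 0.31721457×0.468248 = 0.322422
  M+10: 0.31721457×0.391876 = 0.124309
Scale to base peak (0.333225) = 100: 1.35 : 13.20 : 51.48 : 100.00 : 96.76 : 37.30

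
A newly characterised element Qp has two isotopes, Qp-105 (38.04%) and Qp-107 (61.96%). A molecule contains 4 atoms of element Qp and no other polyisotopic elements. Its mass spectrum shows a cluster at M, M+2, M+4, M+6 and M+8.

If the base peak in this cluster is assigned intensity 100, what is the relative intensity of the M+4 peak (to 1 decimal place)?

(0.3804 + 0.6196)^4 gives M 0.0209, M+2 0.1364, M+4 0.3333, M+6 0.3619, M+8 0.1474; the largest is M+6.
P(M+6) = C(4,3) × 0.3804^1 × 0.6196^3 = 4 × 0.3804 × 0.23786702 = 0.361938 (base)
P(M+4) = C(4,2) × 0.3804^2 × 0.6196^2 = 6 × 0.14470416 × 0.38390416 = 0.333315
Relative intensity = 0.333315 / 0.361938 × 100 = 92.1

92.1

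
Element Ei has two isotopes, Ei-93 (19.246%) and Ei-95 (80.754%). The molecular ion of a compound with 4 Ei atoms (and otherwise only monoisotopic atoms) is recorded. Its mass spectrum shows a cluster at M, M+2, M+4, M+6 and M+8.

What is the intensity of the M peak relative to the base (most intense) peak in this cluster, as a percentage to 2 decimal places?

(0.19246 + 0.80754)^4 gives M 0.0014, M+2 0.0230, M+4 0.1449, M+6 0.4054, M+8 0.4253; the largest is M+8.
P(M+8) = C(4,4) × 0.19246^0 × 0.80754^4 = 1 × 1.0000 × 0.42526161 = 0.425262 (base)
P(M) = C(4,0) × 0.19246^4 × 0.80754^0 = 1 × 0.00137202 × 1.0000 = 0.001372
Relative intensity = 0.001372 / 0.425262 × 100 = 0.32

0.32%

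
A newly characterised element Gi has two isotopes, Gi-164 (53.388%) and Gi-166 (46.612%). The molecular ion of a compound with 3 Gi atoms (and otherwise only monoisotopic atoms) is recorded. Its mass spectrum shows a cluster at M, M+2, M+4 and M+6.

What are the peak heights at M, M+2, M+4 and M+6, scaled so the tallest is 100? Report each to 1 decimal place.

Expanding (0.53388 + 0.46612)^3:
P(M) = 0.53388^3 = 0.152171
P(M+2) = 3 × 0.53388^2 × 0.46612^1 = 0.398572
P(M+4) = 3 × 0.53388^1 × 0.46612^2 = 0.347985
P(M+6) = 0.46612^3 = 0.101273
The M+2 peak is largest (0.398572); scaling to 100 gives 38.2 : 100.0 : 87.3 : 25.4.

38.2 : 100.0 : 87.3 : 25.4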